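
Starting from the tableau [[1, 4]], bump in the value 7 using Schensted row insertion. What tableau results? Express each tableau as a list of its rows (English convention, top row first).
[[1, 4, 7]]

7 is larger than every entry of row 1, so it is appended to row 1. The new tableau is [[1, 4, 7]].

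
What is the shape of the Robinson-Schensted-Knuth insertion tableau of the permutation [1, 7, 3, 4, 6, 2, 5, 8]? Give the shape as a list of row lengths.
[5, 2, 1]

Row-insert each entry into an empty tableau.

After inserting 1: P = [[1]].
After inserting 7: P = [[1, 7]].
After inserting 3: P = [[1, 3], [7]].
After inserting 4: P = [[1, 3, 4], [7]].
After inserting 6: P = [[1, 3, 4, 6], [7]].
After inserting 2: P = [[1, 2, 4, 6], [3], [7]].
After inserting 5: P = [[1, 2, 4, 5], [3, 6], [7]].
After inserting 8: P = [[1, 2, 4, 5, 8], [3, 6], [7]].

The final insertion tableau P = [[1, 2, 4, 5, 8], [3, 6], [7]] has shape [5, 2, 1].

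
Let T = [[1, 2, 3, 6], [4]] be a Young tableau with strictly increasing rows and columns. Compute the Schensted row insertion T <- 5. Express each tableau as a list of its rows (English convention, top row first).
[[1, 2, 3, 5], [4, 6]]

In row 1, 5 replaces 6 (the leftmost entry greater than 5); 6 is bumped to row 2. 6 is appended to row 2. The new tableau is [[1, 2, 3, 5], [4, 6]].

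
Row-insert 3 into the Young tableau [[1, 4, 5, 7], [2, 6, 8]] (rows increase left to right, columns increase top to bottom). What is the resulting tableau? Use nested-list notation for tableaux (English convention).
In row 1, 3 replaces 4 (the leftmost entry greater than 3); 4 is bumped to row 2. In row 2, 4 replaces 6 (the leftmost entry greater than 4); 6 is bumped to row 3. 6 starts a new row 3. The new tableau is [[1, 3, 5, 7], [2, 4, 8], [6]].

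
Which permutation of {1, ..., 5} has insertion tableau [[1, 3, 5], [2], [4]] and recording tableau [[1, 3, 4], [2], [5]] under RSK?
4 2 3 5 1

Reverse the RSK construction: for i from n down to 1, find the cell of Q containing i, remove the entry at that cell from P, and reverse-bump it up through P; the value ejected from row 1 is w(i).

Step i=5: Q has 5 at row 3, column 1; remove 4 from row 3 of P and reverse-bump: 4 enters row 2 and ejects 2; 2 enters row 1 and ejects 1. So w(5) = 1. P is now [[2, 3, 5], [4]].
Step i=4: Q has 4 at row 1, column 3; remove that cell from P, ejecting 5. So w(4) = 5. P is now [[2, 3], [4]].
Step i=3: Q has 3 at row 1, column 2; remove that cell from P, ejecting 3. So w(3) = 3. P is now [[2], [4]].
Step i=2: Q has 2 at row 2, column 1; remove 4 from row 2 of P and reverse-bump: 4 enters row 1 and ejects 2. So w(2) = 2. P is now [[4]].
Step i=1: Q has 1 at row 1, column 1; remove that cell from P, ejecting 4. So w(1) = 4. P is now [].

So w = 4 2 3 5 1.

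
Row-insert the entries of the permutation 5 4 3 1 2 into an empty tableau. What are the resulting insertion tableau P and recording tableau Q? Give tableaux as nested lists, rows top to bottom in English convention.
P = [[1, 2], [3], [4], [5]], Q = [[1, 5], [2], [3], [4]]

Insert each entry of the permutation into P by Schensted row insertion, recording in Q the position of each new cell.

Insert 5: appended to row 1. P = [[5]], Q = [[1]].
Insert 4: 4 bumps 5 from row 1; 5 starts row 2. P = [[4], [5]], Q = [[1], [2]].
Insert 3: 3 bumps 4 from row 1; 4 bumps 5 from row 2; 5 starts row 3. P = [[3], [4], [5]], Q = [[1], [2], [3]].
Insert 1: 1 bumps 3 from row 1; 3 bumps 4 from row 2; 4 bumps 5 from row 3; 5 starts row 4. P = [[1], [3], [4], [5]], Q = [[1], [2], [3], [4]].
Insert 2: appended to row 1. P = [[1, 2], [3], [4], [5]], Q = [[1, 5], [2], [3], [4]].

So P = [[1, 2], [3], [4], [5]], Q = [[1, 5], [2], [3], [4]].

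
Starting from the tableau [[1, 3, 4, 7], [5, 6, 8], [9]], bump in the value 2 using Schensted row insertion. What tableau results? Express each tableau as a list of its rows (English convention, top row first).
[[1, 2, 4, 7], [3, 6, 8], [5], [9]]

In row 1, 2 replaces 3 (the leftmost entry greater than 2); 3 is bumped to row 2. In row 2, 3 replaces 5 (the leftmost entry greater than 3); 5 is bumped to row 3. In row 3, 5 replaces 9 (the leftmost entry greater than 5); 9 is bumped to row 4. 9 starts a new row 4. The new tableau is [[1, 2, 4, 7], [3, 6, 8], [5], [9]].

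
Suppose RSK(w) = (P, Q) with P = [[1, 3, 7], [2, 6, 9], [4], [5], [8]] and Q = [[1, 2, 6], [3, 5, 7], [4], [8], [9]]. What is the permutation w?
Reverse RSK: for i = n, n-1, ..., 1, locate i in Q, remove the corresponding corner cell from P, and reverse-bump its entry up through P; the value ejected from row 1 is w(i).

So w = 5 8 6 2 4 9 7 3 1.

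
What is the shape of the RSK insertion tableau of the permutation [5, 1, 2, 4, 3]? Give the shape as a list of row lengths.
[3, 1, 1]

Row-insert each entry into an empty tableau.

After inserting 5: P = [[5]].
After inserting 1: P = [[1], [5]].
After inserting 2: P = [[1, 2], [5]].
After inserting 4: P = [[1, 2, 4], [5]].
After inserting 3: P = [[1, 2, 3], [4], [5]].

The final insertion tableau P = [[1, 2, 3], [4], [5]] has shape [3, 1, 1].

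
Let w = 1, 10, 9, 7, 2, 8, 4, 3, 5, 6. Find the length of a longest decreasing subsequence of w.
5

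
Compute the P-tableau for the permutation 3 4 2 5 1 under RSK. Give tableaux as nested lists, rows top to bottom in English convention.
P = [[1, 4, 5], [2], [3]]

Insert 3: appended to row 1. P = [[3]].
Insert 4: appended to row 1. P = [[3, 4]].
Insert 2: 2 bumps 3 from row 1; 3 starts row 2. P = [[2, 4], [3]].
Insert 5: appended to row 1. P = [[2, 4, 5], [3]].
Insert 1: 1 bumps 2 from row 1; 2 bumps 3 from row 2; 3 starts row 3. P = [[1, 4, 5], [2], [3]].

So P = [[1, 4, 5], [2], [3]].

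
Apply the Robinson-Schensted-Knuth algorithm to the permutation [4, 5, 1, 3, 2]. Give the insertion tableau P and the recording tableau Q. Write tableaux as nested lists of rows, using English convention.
Insert each entry of the permutation into P by Schensted row insertion, recording in Q the position of each new cell.

Insert 4: appended to row 1. P = [[4]].
Insert 5: appended to row 1. P = [[4, 5]].
Insert 1: 1 bumps 4 from row 1; 4 starts row 2. P = [[1, 5], [4]].
Insert 3: 3 bumps 5 from row 1; 5 appends to row 2. P = [[1, 3], [4, 5]].
Insert 2: 2 bumps 3 from row 1; 3 bumps 4 from row 2; 4 starts row 3. P = [[1, 2], [3, 5], [4]].

So P = [[1, 2], [3, 5], [4]], Q = [[1, 2], [3, 4], [5]].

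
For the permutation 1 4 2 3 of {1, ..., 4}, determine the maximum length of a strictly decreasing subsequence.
2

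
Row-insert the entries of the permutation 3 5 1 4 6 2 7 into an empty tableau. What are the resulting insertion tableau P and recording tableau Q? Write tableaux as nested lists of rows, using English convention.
Insert each entry of the permutation into P by Schensted row insertion, recording in Q the position of each new cell.

Insert 3: appended to row 1. P = [[3]].
Insert 5: appended to row 1. P = [[3, 5]].
Insert 1: 1 bumps 3 from row 1; 3 starts row 2. P = [[1, 5], [3]].
Insert 4: 4 bumps 5 from row 1; 5 appends to row 2. P = [[1, 4], [3, 5]].
Insert 6: appended to row 1. P = [[1, 4, 6], [3, 5]].
Insert 2: 2 bumps 4 from row 1; 4 bumps 5 from row 2; 5 starts row 3. P = [[1, 2, 6], [3, 4], [5]].
Insert 7: appended to row 1. P = [[1, 2, 6, 7], [3, 4], [5]].

So P = [[1, 2, 6, 7], [3, 4], [5]], Q = [[1, 2, 5, 7], [3, 4], [6]].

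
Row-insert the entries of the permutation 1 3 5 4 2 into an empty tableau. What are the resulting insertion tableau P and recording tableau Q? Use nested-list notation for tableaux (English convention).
Insert each entry of the permutation into P by Schensted row insertion, recording in Q the position of each new cell.

Insert 1: appended to row 1. P = [[1]], Q = [[1]].
Insert 3: appended to row 1. P = [[1, 3]], Q = [[1, 2]].
Insert 5: appended to row 1. P = [[1, 3, 5]], Q = [[1, 2, 3]].
Insert 4: 4 bumps 5 from row 1; 5 starts row 2. P = [[1, 3, 4], [5]], Q = [[1, 2, 3], [4]].
Insert 2: 2 bumps 3 from row 1; 3 bumps 5 from row 2; 5 starts row 3. P = [[1, 2, 4], [3], [5]], Q = [[1, 2, 3], [4], [5]].

So P = [[1, 2, 4], [3], [5]], Q = [[1, 2, 3], [4], [5]].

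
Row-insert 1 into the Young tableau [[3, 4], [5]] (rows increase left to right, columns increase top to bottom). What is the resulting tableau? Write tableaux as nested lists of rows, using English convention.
[[1, 4], [3], [5]]

In row 1, 1 replaces 3 (the leftmost entry greater than 1); 3 is bumped to row 2. In row 2, 3 replaces 5 (the leftmost entry greater than 3); 5 is bumped to row 3. 5 starts a new row 3. The new tableau is [[1, 4], [3], [5]].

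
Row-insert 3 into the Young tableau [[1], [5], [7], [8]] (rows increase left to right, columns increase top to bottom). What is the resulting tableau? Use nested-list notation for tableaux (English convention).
[[1, 3], [5], [7], [8]]

3 is larger than every entry of row 1, so it is appended to row 1. The new tableau is [[1, 3], [5], [7], [8]].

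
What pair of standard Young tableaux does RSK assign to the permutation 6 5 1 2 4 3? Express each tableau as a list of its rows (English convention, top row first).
P = [[1, 2, 3], [4], [5], [6]], Q = [[1, 4, 5], [2], [3], [6]]

Insert each entry of the permutation into P by Schensted row insertion, recording in Q the position of each new cell.

Insert 6: appended to row 1. P = [[6]].
Insert 5: 5 bumps 6 from row 1; 6 starts row 2. P = [[5], [6]].
Insert 1: 1 bumps 5 from row 1; 5 bumps 6 from row 2; 6 starts row 3. P = [[1], [5], [6]].
Insert 2: appended to row 1. P = [[1, 2], [5], [6]].
Insert 4: appended to row 1. P = [[1, 2, 4], [5], [6]].
Insert 3: 3 bumps 4 from row 1; 4 bumps 5 from row 2; 5 bumps 6 from row 3; 6 starts row 4. P = [[1, 2, 3], [4], [5], [6]].

So P = [[1, 2, 3], [4], [5], [6]], Q = [[1, 4, 5], [2], [3], [6]].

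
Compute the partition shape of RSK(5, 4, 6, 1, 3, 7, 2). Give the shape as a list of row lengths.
Row-insert each entry into an empty tableau.

After inserting 5: P = [[5]].
After inserting 4: P = [[4], [5]].
After inserting 6: P = [[4, 6], [5]].
After inserting 1: P = [[1, 6], [4], [5]].
After inserting 3: P = [[1, 3], [4, 6], [5]].
After inserting 7: P = [[1, 3, 7], [4, 6], [5]].
After inserting 2: P = [[1, 2, 7], [3, 6], [4], [5]].

The final insertion tableau P = [[1, 2, 7], [3, 6], [4], [5]] has shape [3, 2, 1, 1].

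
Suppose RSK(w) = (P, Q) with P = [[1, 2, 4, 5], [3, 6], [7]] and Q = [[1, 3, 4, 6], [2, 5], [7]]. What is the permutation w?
3 1 2 7 4 6 5

Reverse the RSK construction: for i from n down to 1, find the cell of Q containing i, remove the entry at that cell from P, and reverse-bump it up through P; the value ejected from row 1 is w(i).

Step i=7: Q has 7 at row 3, column 1; remove 7 from row 3 of P and reverse-bump: 7 enters row 2 and ejects 6; 6 enters row 1 and ejects 5. So w(7) = 5. P is now [[1, 2, 4, 6], [3, 7]].
Step i=6: Q has 6 at row 1, column 4; remove that cell from P, ejecting 6. So w(6) = 6. P is now [[1, 2, 4], [3, 7]].
Step i=5: Q has 5 at row 2, column 2; remove 7 from row 2 of P and reverse-bump: 7 enters row 1 and ejects 4. So w(5) = 4. P is now [[1, 2, 7], [3]].
Step i=4: Q has 4 at row 1, column 3; remove that cell from P, ejecting 7. So w(4) = 7. P is now [[1, 2], [3]].
Step i=3: Q has 3 at row 1, column 2; remove that cell from P, ejecting 2. So w(3) = 2. P is now [[1], [3]].
Step i=2: Q has 2 at row 2, column 1; remove 3 from row 2 of P and reverse-bump: 3 enters row 1 and ejects 1. So w(2) = 1. P is now [[3]].
Step i=1: Q has 1 at row 1, column 1; remove that cell from P, ejecting 3. So w(1) = 3. P is now [].

So w = 3 1 2 7 4 6 5.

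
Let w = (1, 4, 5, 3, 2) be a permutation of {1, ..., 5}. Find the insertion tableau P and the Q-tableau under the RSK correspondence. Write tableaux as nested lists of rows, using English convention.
P = [[1, 2, 5], [3], [4]], Q = [[1, 2, 3], [4], [5]]

Insert each entry of the permutation into P by Schensted row insertion, recording in Q the position of each new cell.

Insert 1: appended to row 1. P = [[1]], Q = [[1]].
Insert 4: appended to row 1. P = [[1, 4]], Q = [[1, 2]].
Insert 5: appended to row 1. P = [[1, 4, 5]], Q = [[1, 2, 3]].
Insert 3: 3 bumps 4 from row 1; 4 starts row 2. P = [[1, 3, 5], [4]], Q = [[1, 2, 3], [4]].
Insert 2: 2 bumps 3 from row 1; 3 bumps 4 from row 2; 4 starts row 3. P = [[1, 2, 5], [3], [4]], Q = [[1, 2, 3], [4], [5]].

So P = [[1, 2, 5], [3], [4]], Q = [[1, 2, 3], [4], [5]].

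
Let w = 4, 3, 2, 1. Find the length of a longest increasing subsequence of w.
1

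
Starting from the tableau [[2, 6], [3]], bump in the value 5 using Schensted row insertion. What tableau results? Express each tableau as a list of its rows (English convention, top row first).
[[2, 5], [3, 6]]

In row 1, 5 replaces 6 (the leftmost entry greater than 5); 6 is bumped to row 2. 6 is appended to row 2. The new tableau is [[2, 5], [3, 6]].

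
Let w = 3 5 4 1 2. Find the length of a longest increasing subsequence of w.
2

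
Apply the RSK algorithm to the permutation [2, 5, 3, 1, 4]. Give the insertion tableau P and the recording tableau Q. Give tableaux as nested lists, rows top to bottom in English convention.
P = [[1, 3, 4], [2], [5]], Q = [[1, 2, 5], [3], [4]]

Insert each entry of the permutation into P by Schensted row insertion, recording in Q the position of each new cell.

Insert 2: appended to row 1. P = [[2]], Q = [[1]].
Insert 5: appended to row 1. P = [[2, 5]], Q = [[1, 2]].
Insert 3: 3 bumps 5 from row 1; 5 starts row 2. P = [[2, 3], [5]], Q = [[1, 2], [3]].
Insert 1: 1 bumps 2 from row 1; 2 bumps 5 from row 2; 5 starts row 3. P = [[1, 3], [2], [5]], Q = [[1, 2], [3], [4]].
Insert 4: appended to row 1. P = [[1, 3, 4], [2], [5]], Q = [[1, 2, 5], [3], [4]].

So P = [[1, 3, 4], [2], [5]], Q = [[1, 2, 5], [3], [4]].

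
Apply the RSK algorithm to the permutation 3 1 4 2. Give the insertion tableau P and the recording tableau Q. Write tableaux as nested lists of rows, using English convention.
P = [[1, 2], [3, 4]], Q = [[1, 3], [2, 4]]

Insert each entry of the permutation into P by Schensted row insertion, recording in Q the position of each new cell.

Insert 3: appended to row 1. P = [[3]].
Insert 1: 1 bumps 3 from row 1; 3 starts row 2. P = [[1], [3]].
Insert 4: appended to row 1. P = [[1, 4], [3]].
Insert 2: 2 bumps 4 from row 1; 4 appends to row 2. P = [[1, 2], [3, 4]].

So P = [[1, 2], [3, 4]], Q = [[1, 3], [2, 4]].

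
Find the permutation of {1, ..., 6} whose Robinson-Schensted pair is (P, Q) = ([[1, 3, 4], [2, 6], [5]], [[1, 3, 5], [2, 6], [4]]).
5 2 3 1 6 4

Reverse the RSK construction: for i from n down to 1, find the cell of Q containing i, remove the entry at that cell from P, and reverse-bump it up through P; the value ejected from row 1 is w(i).

Step i=6: Q has 6 at row 2, column 2; remove 6 from row 2 of P and reverse-bump: 6 enters row 1 and ejects 4. So w(6) = 4. P is now [[1, 3, 6], [2], [5]].
Step i=5: Q has 5 at row 1, column 3; remove that cell from P, ejecting 6. So w(5) = 6. P is now [[1, 3], [2], [5]].
Step i=4: Q has 4 at row 3, column 1; remove 5 from row 3 of P and reverse-bump: 5 enters row 2 and ejects 2; 2 enters row 1 and ejects 1. So w(4) = 1. P is now [[2, 3], [5]].
Step i=3: Q has 3 at row 1, column 2; remove that cell from P, ejecting 3. So w(3) = 3. P is now [[2], [5]].
Step i=2: Q has 2 at row 2, column 1; remove 5 from row 2 of P and reverse-bump: 5 enters row 1 and ejects 2. So w(2) = 2. P is now [[5]].
Step i=1: Q has 1 at row 1, column 1; remove that cell from P, ejecting 5. So w(1) = 5. P is now [].

So w = 5 2 3 1 6 4.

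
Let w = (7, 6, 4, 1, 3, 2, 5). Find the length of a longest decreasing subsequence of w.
5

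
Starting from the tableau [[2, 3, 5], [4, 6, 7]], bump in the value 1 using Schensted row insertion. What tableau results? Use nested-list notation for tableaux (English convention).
[[1, 3, 5], [2, 6, 7], [4]]

In row 1, 1 replaces 2 (the leftmost entry greater than 1); 2 is bumped to row 2. In row 2, 2 replaces 4 (the leftmost entry greater than 2); 4 is bumped to row 3. 4 starts a new row 3. The new tableau is [[1, 3, 5], [2, 6, 7], [4]].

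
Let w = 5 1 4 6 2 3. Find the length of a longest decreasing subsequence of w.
3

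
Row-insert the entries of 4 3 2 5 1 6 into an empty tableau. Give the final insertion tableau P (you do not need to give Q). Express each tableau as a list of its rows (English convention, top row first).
Insert 4: appended to row 1. P = [[4]].
Insert 3: 3 bumps 4 from row 1; 4 starts row 2. P = [[3], [4]].
Insert 2: 2 bumps 3 from row 1; 3 bumps 4 from row 2; 4 starts row 3. P = [[2], [3], [4]].
Insert 5: appended to row 1. P = [[2, 5], [3], [4]].
Insert 1: 1 bumps 2 from row 1; 2 bumps 3 from row 2; 3 bumps 4 from row 3; 4 starts row 4. P = [[1, 5], [2], [3], [4]].
Insert 6: appended to row 1. P = [[1, 5, 6], [2], [3], [4]].

So P = [[1, 5, 6], [2], [3], [4]].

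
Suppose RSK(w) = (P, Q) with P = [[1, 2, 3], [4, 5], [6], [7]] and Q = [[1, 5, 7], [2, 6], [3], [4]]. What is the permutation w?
Reverse the RSK construction: for i from n down to 1, find the cell of Q containing i, remove the entry at that cell from P, and reverse-bump it up through P; the value ejected from row 1 is w(i).

Step i=7: Q has 7 at row 1, column 3; remove that cell from P, ejecting 3. So w(7) = 3. P is now [[1, 2], [4, 5], [6], [7]].
Step i=6: Q has 6 at row 2, column 2; remove 5 from row 2 of P and reverse-bump: 5 enters row 1 and ejects 2. So w(6) = 2. P is now [[1, 5], [4], [6], [7]].
Step i=5: Q has 5 at row 1, column 2; remove that cell from P, ejecting 5. So w(5) = 5. P is now [[1], [4], [6], [7]].
Step i=4: Q has 4 at row 4, column 1; remove 7 from row 4 of P and reverse-bump: 7 enters row 3 and ejects 6; 6 enters row 2 and ejects 4; 4 enters row 1 and ejects 1. So w(4) = 1. P is now [[4], [6], [7]].
Step i=3: Q has 3 at row 3, column 1; remove 7 from row 3 of P and reverse-bump: 7 enters row 2 and ejects 6; 6 enters row 1 and ejects 4. So w(3) = 4. P is now [[6], [7]].
Step i=2: Q has 2 at row 2, column 1; remove 7 from row 2 of P and reverse-bump: 7 enters row 1 and ejects 6. So w(2) = 6. P is now [[7]].
Step i=1: Q has 1 at row 1, column 1; remove that cell from P, ejecting 7. So w(1) = 7. P is now [].

So w = 7 6 4 1 5 2 3.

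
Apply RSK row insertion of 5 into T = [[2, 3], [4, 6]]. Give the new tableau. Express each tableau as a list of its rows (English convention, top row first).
5 is larger than every entry of row 1, so it is appended to row 1. The new tableau is [[2, 3, 5], [4, 6]].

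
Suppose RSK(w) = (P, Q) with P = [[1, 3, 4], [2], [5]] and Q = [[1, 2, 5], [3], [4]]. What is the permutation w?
Reverse RSK: for i = n, n-1, ..., 1, locate i in Q, remove the corresponding corner cell from P, and reverse-bump its entry up through P; the value ejected from row 1 is w(i).

So w = 2 5 3 1 4.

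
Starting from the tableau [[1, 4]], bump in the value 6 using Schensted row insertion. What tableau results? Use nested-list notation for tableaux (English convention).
[[1, 4, 6]]

6 is larger than every entry of row 1, so it is appended to row 1. The new tableau is [[1, 4, 6]].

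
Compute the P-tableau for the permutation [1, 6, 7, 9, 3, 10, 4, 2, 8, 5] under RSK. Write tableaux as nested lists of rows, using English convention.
P = [[1, 2, 4, 5, 10], [3, 7, 8], [6, 9]]

Insert 1: appended to row 1. P = [[1]].
Insert 6: appended to row 1. P = [[1, 6]].
Insert 7: appended to row 1. P = [[1, 6, 7]].
Insert 9: appended to row 1. P = [[1, 6, 7, 9]].
Insert 3: 3 bumps 6 from row 1; 6 starts row 2. P = [[1, 3, 7, 9], [6]].
Insert 10: appended to row 1. P = [[1, 3, 7, 9, 10], [6]].
Insert 4: 4 bumps 7 from row 1; 7 appends to row 2. P = [[1, 3, 4, 9, 10], [6, 7]].
Insert 2: 2 bumps 3 from row 1; 3 bumps 6 from row 2; 6 starts row 3. P = [[1, 2, 4, 9, 10], [3, 7], [6]].
Insert 8: 8 bumps 9 from row 1; 9 appends to row 2. P = [[1, 2, 4, 8, 10], [3, 7, 9], [6]].
Insert 5: 5 bumps 8 from row 1; 8 bumps 9 from row 2; 9 appends to row 3. P = [[1, 2, 4, 5, 10], [3, 7, 8], [6, 9]].

So P = [[1, 2, 4, 5, 10], [3, 7, 8], [6, 9]].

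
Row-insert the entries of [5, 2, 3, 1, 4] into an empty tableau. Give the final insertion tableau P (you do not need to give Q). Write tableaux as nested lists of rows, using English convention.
P = [[1, 3, 4], [2], [5]]

After inserting 5: P = [[5]].
After inserting 2: P = [[2], [5]].
After inserting 3: P = [[2, 3], [5]].
After inserting 1: P = [[1, 3], [2], [5]].
After inserting 4: P = [[1, 3, 4], [2], [5]].

So P = [[1, 3, 4], [2], [5]].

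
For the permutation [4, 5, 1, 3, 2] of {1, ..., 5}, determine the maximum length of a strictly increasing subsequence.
2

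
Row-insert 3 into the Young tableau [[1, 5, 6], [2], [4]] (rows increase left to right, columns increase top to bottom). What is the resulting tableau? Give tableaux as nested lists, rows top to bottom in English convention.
[[1, 3, 6], [2, 5], [4]]

In row 1, 3 replaces 5 (the leftmost entry greater than 3); 5 is bumped to row 2. 5 is appended to row 2. The new tableau is [[1, 3, 6], [2, 5], [4]].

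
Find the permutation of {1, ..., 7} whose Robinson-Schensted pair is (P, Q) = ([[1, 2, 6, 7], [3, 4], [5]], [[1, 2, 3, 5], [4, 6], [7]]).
3 5 6 1 7 4 2

Reverse the RSK construction: for i from n down to 1, find the cell of Q containing i, remove the entry at that cell from P, and reverse-bump it up through P; the value ejected from row 1 is w(i).

Step i=7: Q has 7 at row 3, column 1; remove 5 from row 3 of P and reverse-bump: 5 enters row 2 and ejects 4; 4 enters row 1 and ejects 2. So w(7) = 2. P is now [[1, 4, 6, 7], [3, 5]].
Step i=6: Q has 6 at row 2, column 2; remove 5 from row 2 of P and reverse-bump: 5 enters row 1 and ejects 4. So w(6) = 4. P is now [[1, 5, 6, 7], [3]].
Step i=5: Q has 5 at row 1, column 4; remove that cell from P, ejecting 7. So w(5) = 7. P is now [[1, 5, 6], [3]].
Step i=4: Q has 4 at row 2, column 1; remove 3 from row 2 of P and reverse-bump: 3 enters row 1 and ejects 1. So w(4) = 1. P is now [[3, 5, 6]].
Step i=3: Q has 3 at row 1, column 3; remove that cell from P, ejecting 6. So w(3) = 6. P is now [[3, 5]].
Step i=2: Q has 2 at row 1, column 2; remove that cell from P, ejecting 5. So w(2) = 5. P is now [[3]].
Step i=1: Q has 1 at row 1, column 1; remove that cell from P, ejecting 3. So w(1) = 3. P is now [].

So w = 3 5 6 1 7 4 2.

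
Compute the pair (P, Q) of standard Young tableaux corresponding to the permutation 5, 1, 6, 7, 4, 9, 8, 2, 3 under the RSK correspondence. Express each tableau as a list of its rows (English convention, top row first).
Insert each entry of the permutation into P by Schensted row insertion, recording in Q the position of each new cell.

Insert 5: appended to row 1. P = [[5]], Q = [[1]].
Insert 1: 1 bumps 5 from row 1; 5 starts row 2. P = [[1], [5]], Q = [[1], [2]].
Insert 6: appended to row 1. P = [[1, 6], [5]], Q = [[1, 3], [2]].
Insert 7: appended to row 1. P = [[1, 6, 7], [5]], Q = [[1, 3, 4], [2]].
Insert 4: 4 bumps 6 from row 1; 6 appends to row 2. P = [[1, 4, 7], [5, 6]], Q = [[1, 3, 4], [2, 5]].
Insert 9: appended to row 1. P = [[1, 4, 7, 9], [5, 6]], Q = [[1, 3, 4, 6], [2, 5]].
Insert 8: 8 bumps 9 from row 1; 9 appends to row 2. P = [[1, 4, 7, 8], [5, 6, 9]], Q = [[1, 3, 4, 6], [2, 5, 7]].
Insert 2: 2 bumps 4 from row 1; 4 bumps 5 from row 2; 5 starts row 3. P = [[1, 2, 7, 8], [4, 6, 9], [5]], Q = [[1, 3, 4, 6], [2, 5, 7], [8]].
Insert 3: 3 bumps 7 from row 1; 7 bumps 9 from row 2; 9 appends to row 3. P = [[1, 2, 3, 8], [4, 6, 7], [5, 9]], Q = [[1, 3, 4, 6], [2, 5, 7], [8, 9]].

So P = [[1, 2, 3, 8], [4, 6, 7], [5, 9]], Q = [[1, 3, 4, 6], [2, 5, 7], [8, 9]].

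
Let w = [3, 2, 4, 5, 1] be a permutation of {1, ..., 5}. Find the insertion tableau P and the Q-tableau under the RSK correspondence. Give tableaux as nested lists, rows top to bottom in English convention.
Insert each entry of the permutation into P by Schensted row insertion, recording in Q the position of each new cell.

Insert 3: appended to row 1. P = [[3]].
Insert 2: 2 bumps 3 from row 1; 3 starts row 2. P = [[2], [3]].
Insert 4: appended to row 1. P = [[2, 4], [3]].
Insert 5: appended to row 1. P = [[2, 4, 5], [3]].
Insert 1: 1 bumps 2 from row 1; 2 bumps 3 from row 2; 3 starts row 3. P = [[1, 4, 5], [2], [3]].

So P = [[1, 4, 5], [2], [3]], Q = [[1, 3, 4], [2], [5]].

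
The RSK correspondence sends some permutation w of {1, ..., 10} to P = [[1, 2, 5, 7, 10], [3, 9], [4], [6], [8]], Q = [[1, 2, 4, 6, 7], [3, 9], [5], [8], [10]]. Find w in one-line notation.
Reverse the RSK construction: for i from n down to 1, find the cell of Q containing i, remove the entry at that cell from P, and reverse-bump it up through P; the value ejected from row 1 is w(i).

Step i=10: Q has 10 at row 5, column 1; remove 8 from row 5 of P and reverse-bump: 8 enters row 4 and ejects 6; 6 enters row 3 and ejects 4; 4 enters row 2 and ejects 3; 3 enters row 1 and ejects 2. So w(10) = 2. P is now [[1, 3, 5, 7, 10], [4, 9], [6], [8]].
Step i=9: Q has 9 at row 2, column 2; remove 9 from row 2 of P and reverse-bump: 9 enters row 1 and ejects 7. So w(9) = 7. P is now [[1, 3, 5, 9, 10], [4], [6], [8]].
Step i=8: Q has 8 at row 4, column 1; remove 8 from row 4 of P and reverse-bump: 8 enters row 3 and ejects 6; 6 enters row 2 and ejects 4; 4 enters row 1 and ejects 3. So w(8) = 3. P is now [[1, 4, 5, 9, 10], [6], [8]].
Step i=7: Q has 7 at row 1, column 5; remove that cell from P, ejecting 10. So w(7) = 10. P is now [[1, 4, 5, 9], [6], [8]].
Step i=6: Q has 6 at row 1, column 4; remove that cell from P, ejecting 9. So w(6) = 9. P is now [[1, 4, 5], [6], [8]].
Step i=5: Q has 5 at row 3, column 1; remove 8 from row 3 of P and reverse-bump: 8 enters row 2 and ejects 6; 6 enters row 1 and ejects 5. So w(5) = 5. P is now [[1, 4, 6], [8]].
Step i=4: Q has 4 at row 1, column 3; remove that cell from P, ejecting 6. So w(4) = 6. P is now [[1, 4], [8]].
Step i=3: Q has 3 at row 2, column 1; remove 8 from row 2 of P and reverse-bump: 8 enters row 1 and ejects 4. So w(3) = 4. P is now [[1, 8]].
Step i=2: Q has 2 at row 1, column 2; remove that cell from P, ejecting 8. So w(2) = 8. P is now [[1]].
Step i=1: Q has 1 at row 1, column 1; remove that cell from P, ejecting 1. So w(1) = 1. P is now [].

So w = 1 8 4 6 5 9 10 3 7 2.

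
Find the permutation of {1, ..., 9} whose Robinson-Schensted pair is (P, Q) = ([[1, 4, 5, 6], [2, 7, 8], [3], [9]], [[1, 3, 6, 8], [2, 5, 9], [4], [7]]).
9 3 7 2 4 5 1 8 6

Reverse the RSK construction: for i from n down to 1, find the cell of Q containing i, remove the entry at that cell from P, and reverse-bump it up through P; the value ejected from row 1 is w(i).

Step i=9: Q has 9 at row 2, column 3; remove 8 from row 2 of P and reverse-bump: 8 enters row 1 and ejects 6. So w(9) = 6. P is now [[1, 4, 5, 8], [2, 7], [3], [9]].
Step i=8: Q has 8 at row 1, column 4; remove that cell from P, ejecting 8. So w(8) = 8. P is now [[1, 4, 5], [2, 7], [3], [9]].
Step i=7: Q has 7 at row 4, column 1; remove 9 from row 4 of P and reverse-bump: 9 enters row 3 and ejects 3; 3 enters row 2 and ejects 2; 2 enters row 1 and ejects 1. So w(7) = 1. P is now [[2, 4, 5], [3, 7], [9]].
Step i=6: Q has 6 at row 1, column 3; remove that cell from P, ejecting 5. So w(6) = 5. P is now [[2, 4], [3, 7], [9]].
Step i=5: Q has 5 at row 2, column 2; remove 7 from row 2 of P and reverse-bump: 7 enters row 1 and ejects 4. So w(5) = 4. P is now [[2, 7], [3], [9]].
Step i=4: Q has 4 at row 3, column 1; remove 9 from row 3 of P and reverse-bump: 9 enters row 2 and ejects 3; 3 enters row 1 and ejects 2. So w(4) = 2. P is now [[3, 7], [9]].
Step i=3: Q has 3 at row 1, column 2; remove that cell from P, ejecting 7. So w(3) = 7. P is now [[3], [9]].
Step i=2: Q has 2 at row 2, column 1; remove 9 from row 2 of P and reverse-bump: 9 enters row 1 and ejects 3. So w(2) = 3. P is now [[9]].
Step i=1: Q has 1 at row 1, column 1; remove that cell from P, ejecting 9. So w(1) = 9. P is now [].

So w = 9 3 7 2 4 5 1 8 6.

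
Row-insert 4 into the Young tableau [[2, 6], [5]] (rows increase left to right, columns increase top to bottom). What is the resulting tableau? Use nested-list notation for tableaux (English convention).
[[2, 4], [5, 6]]

In row 1, 4 replaces 6 (the leftmost entry greater than 4); 6 is bumped to row 2. 6 is appended to row 2. The new tableau is [[2, 4], [5, 6]].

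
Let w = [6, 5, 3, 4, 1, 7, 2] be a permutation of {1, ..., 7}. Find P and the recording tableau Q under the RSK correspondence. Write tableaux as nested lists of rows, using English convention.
Insert each entry of the permutation into P by Schensted row insertion, recording in Q the position of each new cell.

After inserting 6: P = [[6]].
After inserting 5: P = [[5], [6]].
After inserting 3: P = [[3], [5], [6]].
After inserting 4: P = [[3, 4], [5], [6]].
After inserting 1: P = [[1, 4], [3], [5], [6]].
After inserting 7: P = [[1, 4, 7], [3], [5], [6]].
After inserting 2: P = [[1, 2, 7], [3, 4], [5], [6]].

So P = [[1, 2, 7], [3, 4], [5], [6]], Q = [[1, 4, 6], [2, 7], [3], [5]].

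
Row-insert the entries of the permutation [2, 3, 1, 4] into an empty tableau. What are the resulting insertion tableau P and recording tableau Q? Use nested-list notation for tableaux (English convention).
P = [[1, 3, 4], [2]], Q = [[1, 2, 4], [3]]

Insert each entry of the permutation into P by Schensted row insertion, recording in Q the position of each new cell.

Insert 2: appended to row 1. P = [[2]].
Insert 3: appended to row 1. P = [[2, 3]].
Insert 1: 1 bumps 2 from row 1; 2 starts row 2. P = [[1, 3], [2]].
Insert 4: appended to row 1. P = [[1, 3, 4], [2]].

So P = [[1, 3, 4], [2]], Q = [[1, 2, 4], [3]].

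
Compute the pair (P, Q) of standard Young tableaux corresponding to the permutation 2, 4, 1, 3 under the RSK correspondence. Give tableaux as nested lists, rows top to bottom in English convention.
P = [[1, 3], [2, 4]], Q = [[1, 2], [3, 4]]

Insert each entry of the permutation into P by Schensted row insertion, recording in Q the position of each new cell.

Insert 2: appended to row 1. P = [[2]].
Insert 4: appended to row 1. P = [[2, 4]].
Insert 1: 1 bumps 2 from row 1; 2 starts row 2. P = [[1, 4], [2]].
Insert 3: 3 bumps 4 from row 1; 4 appends to row 2. P = [[1, 3], [2, 4]].

So P = [[1, 3], [2, 4]], Q = [[1, 2], [3, 4]].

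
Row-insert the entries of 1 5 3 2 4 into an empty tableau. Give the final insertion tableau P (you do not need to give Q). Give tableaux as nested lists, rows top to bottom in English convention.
P = [[1, 2, 4], [3], [5]]

Insert 1: appended to row 1. P = [[1]].
Insert 5: appended to row 1. P = [[1, 5]].
Insert 3: 3 bumps 5 from row 1; 5 starts row 2. P = [[1, 3], [5]].
Insert 2: 2 bumps 3 from row 1; 3 bumps 5 from row 2; 5 starts row 3. P = [[1, 2], [3], [5]].
Insert 4: appended to row 1. P = [[1, 2, 4], [3], [5]].

So P = [[1, 2, 4], [3], [5]].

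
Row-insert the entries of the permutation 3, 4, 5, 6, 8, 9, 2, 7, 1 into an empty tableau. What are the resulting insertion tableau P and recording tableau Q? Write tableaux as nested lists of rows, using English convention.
P = [[1, 4, 5, 6, 7, 9], [2, 8], [3]], Q = [[1, 2, 3, 4, 5, 6], [7, 8], [9]]

Insert each entry of the permutation into P by Schensted row insertion, recording in Q the position of each new cell.

Insert 3: appended to row 1. P = [[3]], Q = [[1]].
Insert 4: appended to row 1. P = [[3, 4]], Q = [[1, 2]].
Insert 5: appended to row 1. P = [[3, 4, 5]], Q = [[1, 2, 3]].
Insert 6: appended to row 1. P = [[3, 4, 5, 6]], Q = [[1, 2, 3, 4]].
Insert 8: appended to row 1. P = [[3, 4, 5, 6, 8]], Q = [[1, 2, 3, 4, 5]].
Insert 9: appended to row 1. P = [[3, 4, 5, 6, 8, 9]], Q = [[1, 2, 3, 4, 5, 6]].
Insert 2: 2 bumps 3 from row 1; 3 starts row 2. P = [[2, 4, 5, 6, 8, 9], [3]], Q = [[1, 2, 3, 4, 5, 6], [7]].
Insert 7: 7 bumps 8 from row 1; 8 appends to row 2. P = [[2, 4, 5, 6, 7, 9], [3, 8]], Q = [[1, 2, 3, 4, 5, 6], [7, 8]].
Insert 1: 1 bumps 2 from row 1; 2 bumps 3 from row 2; 3 starts row 3. P = [[1, 4, 5, 6, 7, 9], [2, 8], [3]], Q = [[1, 2, 3, 4, 5, 6], [7, 8], [9]].

So P = [[1, 4, 5, 6, 7, 9], [2, 8], [3]], Q = [[1, 2, 3, 4, 5, 6], [7, 8], [9]].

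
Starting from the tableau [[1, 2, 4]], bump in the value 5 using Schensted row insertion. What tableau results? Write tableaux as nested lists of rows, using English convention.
[[1, 2, 4, 5]]

5 is larger than every entry of row 1, so it is appended to row 1. The new tableau is [[1, 2, 4, 5]].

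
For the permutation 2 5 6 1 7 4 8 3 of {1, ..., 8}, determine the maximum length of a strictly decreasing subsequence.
3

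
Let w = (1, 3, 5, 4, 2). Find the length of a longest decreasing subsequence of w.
3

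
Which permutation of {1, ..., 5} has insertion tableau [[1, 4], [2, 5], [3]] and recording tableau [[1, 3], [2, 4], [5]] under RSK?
3 2 5 4 1

Reverse the RSK construction: for i from n down to 1, find the cell of Q containing i, remove the entry at that cell from P, and reverse-bump it up through P; the value ejected from row 1 is w(i).

Step i=5: Q has 5 at row 3, column 1; remove 3 from row 3 of P and reverse-bump: 3 enters row 2 and ejects 2; 2 enters row 1 and ejects 1. So w(5) = 1. P is now [[2, 4], [3, 5]].
Step i=4: Q has 4 at row 2, column 2; remove 5 from row 2 of P and reverse-bump: 5 enters row 1 and ejects 4. So w(4) = 4. P is now [[2, 5], [3]].
Step i=3: Q has 3 at row 1, column 2; remove that cell from P, ejecting 5. So w(3) = 5. P is now [[2], [3]].
Step i=2: Q has 2 at row 2, column 1; remove 3 from row 2 of P and reverse-bump: 3 enters row 1 and ejects 2. So w(2) = 2. P is now [[3]].
Step i=1: Q has 1 at row 1, column 1; remove that cell from P, ejecting 3. So w(1) = 3. P is now [].

So w = 3 2 5 4 1.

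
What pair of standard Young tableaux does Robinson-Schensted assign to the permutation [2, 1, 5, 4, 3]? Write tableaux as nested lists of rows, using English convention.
P = [[1, 3], [2, 4], [5]], Q = [[1, 3], [2, 4], [5]]

Insert each entry of the permutation into P by Schensted row insertion, recording in Q the position of each new cell.

Insert 2: appended to row 1. P = [[2]].
Insert 1: 1 bumps 2 from row 1; 2 starts row 2. P = [[1], [2]].
Insert 5: appended to row 1. P = [[1, 5], [2]].
Insert 4: 4 bumps 5 from row 1; 5 appends to row 2. P = [[1, 4], [2, 5]].
Insert 3: 3 bumps 4 from row 1; 4 bumps 5 from row 2; 5 starts row 3. P = [[1, 3], [2, 4], [5]].

So P = [[1, 3], [2, 4], [5]], Q = [[1, 3], [2, 4], [5]].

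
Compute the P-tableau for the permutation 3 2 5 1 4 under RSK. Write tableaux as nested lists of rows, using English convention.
P = [[1, 4], [2, 5], [3]]

Insert 3: appended to row 1. P = [[3]].
Insert 2: 2 bumps 3 from row 1; 3 starts row 2. P = [[2], [3]].
Insert 5: appended to row 1. P = [[2, 5], [3]].
Insert 1: 1 bumps 2 from row 1; 2 bumps 3 from row 2; 3 starts row 3. P = [[1, 5], [2], [3]].
Insert 4: 4 bumps 5 from row 1; 5 appends to row 2. P = [[1, 4], [2, 5], [3]].

So P = [[1, 4], [2, 5], [3]].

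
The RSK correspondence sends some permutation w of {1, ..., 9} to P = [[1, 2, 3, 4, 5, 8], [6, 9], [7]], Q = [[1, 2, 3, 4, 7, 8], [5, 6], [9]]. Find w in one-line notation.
1 2 7 9 3 4 6 8 5

Reverse the RSK construction: for i from n down to 1, find the cell of Q containing i, remove the entry at that cell from P, and reverse-bump it up through P; the value ejected from row 1 is w(i).

Step i=9: Q has 9 at row 3, column 1; remove 7 from row 3 of P and reverse-bump: 7 enters row 2 and ejects 6; 6 enters row 1 and ejects 5. So w(9) = 5. P is now [[1, 2, 3, 4, 6, 8], [7, 9]].
Step i=8: Q has 8 at row 1, column 6; remove that cell from P, ejecting 8. So w(8) = 8. P is now [[1, 2, 3, 4, 6], [7, 9]].
Step i=7: Q has 7 at row 1, column 5; remove that cell from P, ejecting 6. So w(7) = 6. P is now [[1, 2, 3, 4], [7, 9]].
Step i=6: Q has 6 at row 2, column 2; remove 9 from row 2 of P and reverse-bump: 9 enters row 1 and ejects 4. So w(6) = 4. P is now [[1, 2, 3, 9], [7]].
Step i=5: Q has 5 at row 2, column 1; remove 7 from row 2 of P and reverse-bump: 7 enters row 1 and ejects 3. So w(5) = 3. P is now [[1, 2, 7, 9]].
Step i=4: Q has 4 at row 1, column 4; remove that cell from P, ejecting 9. So w(4) = 9. P is now [[1, 2, 7]].
Step i=3: Q has 3 at row 1, column 3; remove that cell from P, ejecting 7. So w(3) = 7. P is now [[1, 2]].
Step i=2: Q has 2 at row 1, column 2; remove that cell from P, ejecting 2. So w(2) = 2. P is now [[1]].
Step i=1: Q has 1 at row 1, column 1; remove that cell from P, ejecting 1. So w(1) = 1. P is now [].

So w = 1 2 7 9 3 4 6 8 5.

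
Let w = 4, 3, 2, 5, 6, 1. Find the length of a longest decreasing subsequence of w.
4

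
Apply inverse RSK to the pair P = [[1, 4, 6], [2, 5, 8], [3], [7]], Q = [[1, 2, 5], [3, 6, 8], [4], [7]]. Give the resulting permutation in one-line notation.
Reverse the RSK construction: for i from n down to 1, find the cell of Q containing i, remove the entry at that cell from P, and reverse-bump it up through P; the value ejected from row 1 is w(i).

Step i=8: Q has 8 at row 2, column 3; remove 8 from row 2 of P and reverse-bump: 8 enters row 1 and ejects 6. So w(8) = 6. P is now [[1, 4, 8], [2, 5], [3], [7]].
Step i=7: Q has 7 at row 4, column 1; remove 7 from row 4 of P and reverse-bump: 7 enters row 3 and ejects 3; 3 enters row 2 and ejects 2; 2 enters row 1 and ejects 1. So w(7) = 1. P is now [[2, 4, 8], [3, 5], [7]].
Step i=6: Q has 6 at row 2, column 2; remove 5 from row 2 of P and reverse-bump: 5 enters row 1 and ejects 4. So w(6) = 4. P is now [[2, 5, 8], [3], [7]].
Step i=5: Q has 5 at row 1, column 3; remove that cell from P, ejecting 8. So w(5) = 8. P is now [[2, 5], [3], [7]].
Step i=4: Q has 4 at row 3, column 1; remove 7 from row 3 of P and reverse-bump: 7 enters row 2 and ejects 3; 3 enters row 1 and ejects 2. So w(4) = 2. P is now [[3, 5], [7]].
Step i=3: Q has 3 at row 2, column 1; remove 7 from row 2 of P and reverse-bump: 7 enters row 1 and ejects 5. So w(3) = 5. P is now [[3, 7]].
Step i=2: Q has 2 at row 1, column 2; remove that cell from P, ejecting 7. So w(2) = 7. P is now [[3]].
Step i=1: Q has 1 at row 1, column 1; remove that cell from P, ejecting 3. So w(1) = 3. P is now [].

So w = 3 7 5 2 8 4 1 6.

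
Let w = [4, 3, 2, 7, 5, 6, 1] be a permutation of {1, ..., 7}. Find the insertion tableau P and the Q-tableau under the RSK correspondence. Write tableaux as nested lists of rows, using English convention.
Insert each entry of the permutation into P by Schensted row insertion, recording in Q the position of each new cell.

Insert 4: appended to row 1. P = [[4]].
Insert 3: 3 bumps 4 from row 1; 4 starts row 2. P = [[3], [4]].
Insert 2: 2 bumps 3 from row 1; 3 bumps 4 from row 2; 4 starts row 3. P = [[2], [3], [4]].
Insert 7: appended to row 1. P = [[2, 7], [3], [4]].
Insert 5: 5 bumps 7 from row 1; 7 appends to row 2. P = [[2, 5], [3, 7], [4]].
Insert 6: appended to row 1. P = [[2, 5, 6], [3, 7], [4]].
Insert 1: 1 bumps 2 from row 1; 2 bumps 3 from row 2; 3 bumps 4 from row 3; 4 starts row 4. P = [[1, 5, 6], [2, 7], [3], [4]].

So P = [[1, 5, 6], [2, 7], [3], [4]], Q = [[1, 4, 6], [2, 5], [3], [7]].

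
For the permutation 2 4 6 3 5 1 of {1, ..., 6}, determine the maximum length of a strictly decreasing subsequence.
3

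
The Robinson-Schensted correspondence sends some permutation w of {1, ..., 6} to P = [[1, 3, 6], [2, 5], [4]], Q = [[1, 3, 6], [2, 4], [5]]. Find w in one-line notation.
4 2 5 3 1 6

Reverse the RSK construction: for i from n down to 1, find the cell of Q containing i, remove the entry at that cell from P, and reverse-bump it up through P; the value ejected from row 1 is w(i).

Step i=6: Q has 6 at row 1, column 3; remove that cell from P, ejecting 6. So w(6) = 6. P is now [[1, 3], [2, 5], [4]].
Step i=5: Q has 5 at row 3, column 1; remove 4 from row 3 of P and reverse-bump: 4 enters row 2 and ejects 2; 2 enters row 1 and ejects 1. So w(5) = 1. P is now [[2, 3], [4, 5]].
Step i=4: Q has 4 at row 2, column 2; remove 5 from row 2 of P and reverse-bump: 5 enters row 1 and ejects 3. So w(4) = 3. P is now [[2, 5], [4]].
Step i=3: Q has 3 at row 1, column 2; remove that cell from P, ejecting 5. So w(3) = 5. P is now [[2], [4]].
Step i=2: Q has 2 at row 2, column 1; remove 4 from row 2 of P and reverse-bump: 4 enters row 1 and ejects 2. So w(2) = 2. P is now [[4]].
Step i=1: Q has 1 at row 1, column 1; remove that cell from P, ejecting 4. So w(1) = 4. P is now [].

So w = 4 2 5 3 1 6.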